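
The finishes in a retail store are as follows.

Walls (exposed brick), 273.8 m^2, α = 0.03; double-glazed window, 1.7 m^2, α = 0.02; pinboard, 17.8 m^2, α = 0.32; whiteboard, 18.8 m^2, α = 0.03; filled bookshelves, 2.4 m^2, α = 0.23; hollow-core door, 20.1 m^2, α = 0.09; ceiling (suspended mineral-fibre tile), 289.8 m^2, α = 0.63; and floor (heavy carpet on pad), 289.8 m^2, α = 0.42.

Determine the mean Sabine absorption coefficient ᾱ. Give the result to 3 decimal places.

Total surface area S = 914.2 m^2.
Σ(Sᵢαᵢ) = 273.8·0.03 + 1.7·0.02 + 17.8·0.32 + 18.8·0.03 + 2.4·0.23 + 20.1·0.09 + 289.8·0.63 + 289.8·0.42 = 321.159.
ᾱ = 321.159 / 914.2 = 0.351.

0.351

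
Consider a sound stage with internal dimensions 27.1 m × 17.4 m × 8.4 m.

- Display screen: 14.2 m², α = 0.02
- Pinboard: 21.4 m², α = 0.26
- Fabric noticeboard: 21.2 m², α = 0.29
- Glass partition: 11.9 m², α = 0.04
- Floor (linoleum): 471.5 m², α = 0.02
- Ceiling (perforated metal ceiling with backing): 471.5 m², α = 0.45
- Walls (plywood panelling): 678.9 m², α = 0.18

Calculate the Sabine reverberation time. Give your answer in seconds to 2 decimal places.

1.79 sec

Summing Sᵢαᵢ: 0.284 + 5.564 + 6.148 + 0.476 + 9.430 + 212.175 + 122.202 → A = 356.279 sabins.
V = 27.1·17.4·8.4 = 3960.936 m³.
Sabine: RT60 = 0.161 × 3960.936 / 356.279 = 1.79 s.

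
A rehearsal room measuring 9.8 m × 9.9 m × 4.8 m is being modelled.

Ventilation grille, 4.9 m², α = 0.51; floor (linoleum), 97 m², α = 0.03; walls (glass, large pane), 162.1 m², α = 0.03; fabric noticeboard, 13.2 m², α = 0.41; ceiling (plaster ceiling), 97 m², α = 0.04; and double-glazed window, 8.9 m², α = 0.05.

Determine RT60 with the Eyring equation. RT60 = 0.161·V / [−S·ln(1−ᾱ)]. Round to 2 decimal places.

3.65 s

Total surface area S = 4.9 + 97 + 162.1 + 13.2 + 97 + 8.9 = 383.1 m².
Absorption A = 4.9·0.51 + 97·0.03 + 162.1·0.03 + 13.2·0.41 + 97·0.04 + 8.9·0.05 = 20.009 sabins.
ᾱ = 20.009 / 383.1 = 0.0522.
−S·ln(1−ᾱ) = −383.1 × ln(1 − 0.0522) = 20.539.
V = 9.8 × 9.9 × 4.8 = 465.696 m³.
RT60 = 0.161 × 465.696 / 20.539 = 3.65 s.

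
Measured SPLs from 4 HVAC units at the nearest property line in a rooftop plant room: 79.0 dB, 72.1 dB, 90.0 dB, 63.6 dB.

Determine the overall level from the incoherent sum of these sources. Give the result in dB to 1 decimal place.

Σ 10^(Lᵢ/10) = 1.098e+09.
Combined level = 10 log₁₀(1.098e+09) = 90.4 dB.

90.4 dB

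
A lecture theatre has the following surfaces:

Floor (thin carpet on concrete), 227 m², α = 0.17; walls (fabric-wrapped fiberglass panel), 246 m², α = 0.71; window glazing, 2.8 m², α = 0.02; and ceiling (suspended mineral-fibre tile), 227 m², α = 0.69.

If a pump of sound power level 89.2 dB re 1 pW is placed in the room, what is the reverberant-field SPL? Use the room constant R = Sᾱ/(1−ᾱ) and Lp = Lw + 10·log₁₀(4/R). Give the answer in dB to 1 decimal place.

A = 369.936 sabins; S = 702.8 m².
ᾱ = 369.936/702.8 = 0.5264; R = Sᾱ/(1−ᾱ) = 369.936/(1−0.5264) = 781.115 m².
Lp = Lw + 10 log₁₀(4/R) = 89.2 -22.91 = 66.3 dB.

66.3 dB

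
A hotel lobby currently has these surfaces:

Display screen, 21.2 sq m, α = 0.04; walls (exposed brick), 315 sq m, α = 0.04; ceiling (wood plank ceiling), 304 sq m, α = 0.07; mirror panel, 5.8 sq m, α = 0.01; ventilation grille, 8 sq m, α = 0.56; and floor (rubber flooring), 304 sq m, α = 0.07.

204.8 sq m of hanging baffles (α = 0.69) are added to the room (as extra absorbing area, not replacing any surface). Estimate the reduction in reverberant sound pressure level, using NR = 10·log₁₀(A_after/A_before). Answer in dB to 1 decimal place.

Total absorption A_before = 21.2·0.04 + 315·0.04 + 304·0.07 + 5.8·0.01 + 8·0.56 + 304·0.07
  = 0.848 + 12.600 + 21.280 + 0.058 + 4.480 + 21.280 = 60.546 sq m sabins.
Added absorption = 204.8 × 0.69 = 141.312 sabins.
New total A_after = 201.858 sabins.
NR = 10·log₁₀(201.858/60.546) = 5.2 dB.

5.2 dB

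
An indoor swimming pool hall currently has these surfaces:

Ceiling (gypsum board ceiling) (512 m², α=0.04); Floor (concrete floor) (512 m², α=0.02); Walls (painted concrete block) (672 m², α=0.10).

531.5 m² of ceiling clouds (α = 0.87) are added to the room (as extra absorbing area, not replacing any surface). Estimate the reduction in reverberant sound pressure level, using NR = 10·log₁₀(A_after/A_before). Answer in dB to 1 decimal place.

7.6 dB

Total absorption A_before = 512*0.04 + 512*0.02 + 672*0.10
  = 20.480 + 10.240 + 67.200 = 97.920 m² sabins.
Treatment contributes 531.5·0.87 = 462.405 sabins.
A_after = 97.920 + 462.405 = 560.325 sabins.
Reduction = 10 log₁₀(A_after/A_before) = 10 log₁₀(5.7223) = 7.6 dB.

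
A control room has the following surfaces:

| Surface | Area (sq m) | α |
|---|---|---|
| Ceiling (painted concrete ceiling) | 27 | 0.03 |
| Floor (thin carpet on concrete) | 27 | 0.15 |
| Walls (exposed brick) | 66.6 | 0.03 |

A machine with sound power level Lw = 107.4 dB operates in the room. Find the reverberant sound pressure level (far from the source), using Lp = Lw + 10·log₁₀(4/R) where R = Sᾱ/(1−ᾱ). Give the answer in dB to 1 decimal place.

104.8 dB

A = 6.858 sabins; S = 120.6 sq m.
ᾱ = 0.0569, so room constant R = A/(1−ᾱ) = 7.272 sq m.
Lp = 107.4 + 10·log₁₀(4/7.272) = 107.4 + (-2.60) = 104.8 dB.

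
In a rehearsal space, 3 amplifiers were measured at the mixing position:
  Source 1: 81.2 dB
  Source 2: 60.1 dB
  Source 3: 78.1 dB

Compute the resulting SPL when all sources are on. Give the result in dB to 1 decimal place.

83.0 dB

Converting to relative power and adding: 10^(81.2/10) + 10^(60.1/10) + 10^(78.1/10) = 1.974e+08.
Back to dB: 10·log₁₀ Σ = 83.0 dB.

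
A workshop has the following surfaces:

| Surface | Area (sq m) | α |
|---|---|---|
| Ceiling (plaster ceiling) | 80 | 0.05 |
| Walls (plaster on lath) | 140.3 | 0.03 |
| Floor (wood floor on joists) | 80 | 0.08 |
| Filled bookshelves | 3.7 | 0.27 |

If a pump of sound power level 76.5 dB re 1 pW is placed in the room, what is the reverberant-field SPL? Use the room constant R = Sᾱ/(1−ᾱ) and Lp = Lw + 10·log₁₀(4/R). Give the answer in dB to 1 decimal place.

A = 15.608 sabins; S = 304.0 sq m.
ᾱ = 15.608/304.0 = 0.0513; R = Sᾱ/(1−ᾱ) = 15.608/(1−0.0513) = 16.452 sq m.
Lp = 76.5 + 10·log₁₀(4/16.452) = 76.5 + (-6.14) = 70.4 dB.

70.4 dB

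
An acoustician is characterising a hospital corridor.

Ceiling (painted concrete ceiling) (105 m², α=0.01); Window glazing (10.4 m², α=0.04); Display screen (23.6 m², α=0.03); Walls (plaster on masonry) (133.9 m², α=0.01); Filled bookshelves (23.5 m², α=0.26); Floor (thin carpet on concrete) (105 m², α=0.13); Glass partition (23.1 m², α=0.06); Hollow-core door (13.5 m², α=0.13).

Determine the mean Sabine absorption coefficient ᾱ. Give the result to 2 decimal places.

0.06

Total surface area S = 438.0 m².
A = 105×0.01 + 10.4×0.04 + 23.6×0.03 + 133.9×0.01 + 23.5×0.26 + 105×0.13 + 23.1×0.06 + 13.5×0.13 = 26.414 sabins.
ᾱ = A/S = 0.06.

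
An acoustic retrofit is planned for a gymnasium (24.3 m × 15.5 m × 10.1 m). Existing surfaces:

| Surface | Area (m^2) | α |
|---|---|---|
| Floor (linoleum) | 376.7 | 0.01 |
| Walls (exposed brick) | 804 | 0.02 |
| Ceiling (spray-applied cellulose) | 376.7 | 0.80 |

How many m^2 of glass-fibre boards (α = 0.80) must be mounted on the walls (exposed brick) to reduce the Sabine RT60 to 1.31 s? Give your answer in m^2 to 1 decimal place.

A₁ = Σ Sᵢαᵢ = 376.7*0.01 + 804*0.02 + 376.7*0.80 = 321.207 sabins.
Required A₂ = 0.161·3804.165/1.31 = 467.535 sabins.
ΔA needed = 467.535 − 321.207 = 146.328 sabins.
Each m^2 of panel replacing the walls (exposed brick) adds (0.80 − 0.02) = 0.78 sabins.
Panel area = 146.328 / 0.78 = 187.6 m^2.

187.6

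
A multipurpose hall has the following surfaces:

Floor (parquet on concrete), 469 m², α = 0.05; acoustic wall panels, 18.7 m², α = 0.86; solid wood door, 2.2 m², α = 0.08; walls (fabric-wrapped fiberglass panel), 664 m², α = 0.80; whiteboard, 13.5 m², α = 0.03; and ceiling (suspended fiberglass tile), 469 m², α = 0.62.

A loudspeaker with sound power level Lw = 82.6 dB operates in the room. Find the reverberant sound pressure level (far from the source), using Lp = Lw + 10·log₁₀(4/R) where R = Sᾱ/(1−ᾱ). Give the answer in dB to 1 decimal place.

Σ(Sᵢαᵢ) = 469×0.05 + 18.7×0.86 + 2.2×0.08 + 664×0.80 + 13.5×0.03 + 469×0.62 = 862.093; total area S = 1636.4 m².
ᾱ = 862.093/1636.4 = 0.5268; R = Sᾱ/(1−ᾱ) = 862.093/(1−0.5268) = 1821.836 m².
Lp = 82.6 + 10·log₁₀(4/1821.836) = 82.6 + (-26.58) = 56.0 dB.

56.0 dB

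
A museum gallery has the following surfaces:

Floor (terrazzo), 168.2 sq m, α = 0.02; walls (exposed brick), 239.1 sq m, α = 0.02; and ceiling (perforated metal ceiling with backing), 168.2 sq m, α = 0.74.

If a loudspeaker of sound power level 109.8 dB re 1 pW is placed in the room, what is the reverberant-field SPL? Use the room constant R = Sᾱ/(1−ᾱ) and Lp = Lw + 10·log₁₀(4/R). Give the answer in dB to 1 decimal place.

93.5 dB

A = 132.614 sabins; S = 575.5 sq m.
ᾱ = 0.2304, so room constant R = A/(1−ᾱ) = 172.315 sq m.
Lp = Lw + 10 log₁₀(4/R) = 109.8 -16.34 = 93.5 dB.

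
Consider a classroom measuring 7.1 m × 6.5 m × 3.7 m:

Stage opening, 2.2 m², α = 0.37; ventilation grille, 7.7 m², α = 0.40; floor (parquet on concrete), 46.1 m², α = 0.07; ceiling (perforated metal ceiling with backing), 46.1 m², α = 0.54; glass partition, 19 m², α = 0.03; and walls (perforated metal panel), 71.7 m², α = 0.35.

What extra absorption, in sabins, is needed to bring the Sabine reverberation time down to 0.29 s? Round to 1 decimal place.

37.1 sabins

Equivalent absorption area: A₁ = 2.2·0.37 + 7.7·0.40 + 46.1·0.07 + 46.1·0.54 + 19·0.03 + 71.7·0.35 = 57.680 m².
Target A₂ = 0.161·170.755/0.29 = 94.798 sabins (V = 170.755 m³).
ΔA = A₂ − A₁ = 94.798 − 57.680 = 37.1 sabins.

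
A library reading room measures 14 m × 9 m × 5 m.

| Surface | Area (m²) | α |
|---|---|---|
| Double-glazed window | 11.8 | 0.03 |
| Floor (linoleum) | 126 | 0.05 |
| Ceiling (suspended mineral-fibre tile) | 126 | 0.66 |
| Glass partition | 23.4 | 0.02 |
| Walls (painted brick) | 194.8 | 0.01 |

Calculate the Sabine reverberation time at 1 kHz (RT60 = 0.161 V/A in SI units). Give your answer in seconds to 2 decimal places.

1.10 seconds

Summing Sᵢαᵢ: 0.354 + 6.300 + 83.160 + 0.468 + 1.948 → A = 92.230 sabins.
Volume V = 14 × 9 × 5 = 630 m³.
T = 0.161 V/A = 0.161·630/92.230 = 1.10 s.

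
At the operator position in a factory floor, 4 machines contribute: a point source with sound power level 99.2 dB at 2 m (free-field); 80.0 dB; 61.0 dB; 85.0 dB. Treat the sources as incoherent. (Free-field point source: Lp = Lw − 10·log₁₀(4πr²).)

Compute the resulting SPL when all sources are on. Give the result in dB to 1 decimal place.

87.7 dB

Source at 2 m: Lp = 99.2 − 10·log₁₀(4π·2²) = 99.2 − 10·log₁₀(50.265) = 82.2 dB.
Σ 10^(Lᵢ/10) = 5.834e+08.
Back to dB: 10·log₁₀ Σ = 87.7 dB.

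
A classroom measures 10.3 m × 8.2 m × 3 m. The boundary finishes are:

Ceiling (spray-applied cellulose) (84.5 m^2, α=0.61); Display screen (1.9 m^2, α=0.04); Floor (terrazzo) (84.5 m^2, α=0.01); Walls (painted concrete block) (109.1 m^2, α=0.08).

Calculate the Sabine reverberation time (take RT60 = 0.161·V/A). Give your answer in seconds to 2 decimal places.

0.67 seconds

Total absorption A = 84.5*0.61 + 1.9*0.04 + 84.5*0.01 + 109.1*0.08
  = 51.545 + 0.076 + 0.845 + 8.728 = 61.194 m^2 sabins.
Volume V = 10.3 × 8.2 × 3 = 253.38 m³.
RT60 = 0.161 · V / A = 0.161 × 253.38 / 61.194 = 0.67 s.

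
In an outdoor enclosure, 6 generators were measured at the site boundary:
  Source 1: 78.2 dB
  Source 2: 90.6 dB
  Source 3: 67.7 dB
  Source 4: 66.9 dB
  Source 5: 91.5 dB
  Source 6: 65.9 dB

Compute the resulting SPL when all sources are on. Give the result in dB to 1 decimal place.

94.2 dB

Converting to relative power and adding: 10^(78.2/10) + 10^(90.6/10) + 10^(67.7/10) + 10^(66.9/10) + 10^(91.5/10) + 10^(65.9/10) = 2.641e+09.
Back to dB: 10·log₁₀ Σ = 94.2 dB.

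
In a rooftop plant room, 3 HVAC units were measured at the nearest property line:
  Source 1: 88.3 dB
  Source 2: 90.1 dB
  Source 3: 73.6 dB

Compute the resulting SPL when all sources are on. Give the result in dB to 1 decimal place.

Converting to relative power and adding: 10^(88.3/10) + 10^(90.1/10) + 10^(73.6/10) = 1.722e+09.
L_total = 10·log₁₀(1.722e+09) = 92.4 dB.

92.4 dB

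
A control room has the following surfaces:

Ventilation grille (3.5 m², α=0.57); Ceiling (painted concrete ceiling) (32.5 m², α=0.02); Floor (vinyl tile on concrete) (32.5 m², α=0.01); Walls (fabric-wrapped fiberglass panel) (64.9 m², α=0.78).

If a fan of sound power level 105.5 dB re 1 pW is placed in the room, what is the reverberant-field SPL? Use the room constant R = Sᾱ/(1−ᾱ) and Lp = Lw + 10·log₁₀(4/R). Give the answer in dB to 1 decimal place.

A = 53.592 sabins; S = 133.4 m².
ᾱ = 53.592/133.4 = 0.4017; R = Sᾱ/(1−ᾱ) = 53.592/(1−0.4017) = 89.574 m².
Lp = 105.5 + 10·log₁₀(4/89.574) = 105.5 + (-13.50) = 92.0 dB.

92.0 dB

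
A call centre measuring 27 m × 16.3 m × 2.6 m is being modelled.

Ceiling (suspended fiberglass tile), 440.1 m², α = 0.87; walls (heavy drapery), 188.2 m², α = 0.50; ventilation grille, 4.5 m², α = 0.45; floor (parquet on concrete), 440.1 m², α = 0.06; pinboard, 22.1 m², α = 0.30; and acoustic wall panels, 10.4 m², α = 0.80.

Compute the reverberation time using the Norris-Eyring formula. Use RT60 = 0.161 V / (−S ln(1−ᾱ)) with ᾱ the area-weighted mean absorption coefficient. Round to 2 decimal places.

S = Σ Sᵢ = 1105.4 m².
Absorption A = 440.1·0.87 + 188.2·0.50 + 4.5·0.45 + 440.1·0.06 + 22.1·0.30 + 10.4·0.80 = 520.368 sabins.
Mean coefficient ᾱ = A/S = 0.4708.
−S·ln(1−ᾱ) = −1105.4 × ln(1 − 0.4708) = 703.464.
V = 27 × 16.3 × 2.6 = 1144.26 m³.
RT60 = 0.161 × 1144.26 / 703.464 = 0.26 s.

0.26 sec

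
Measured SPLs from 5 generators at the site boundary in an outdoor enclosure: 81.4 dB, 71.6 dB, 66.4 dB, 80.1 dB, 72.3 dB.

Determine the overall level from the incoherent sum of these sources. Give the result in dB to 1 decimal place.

Σ 10^(Lᵢ/10) = 2.762e+08.
Combined level = 10 log₁₀(2.762e+08) = 84.4 dB.

84.4 dB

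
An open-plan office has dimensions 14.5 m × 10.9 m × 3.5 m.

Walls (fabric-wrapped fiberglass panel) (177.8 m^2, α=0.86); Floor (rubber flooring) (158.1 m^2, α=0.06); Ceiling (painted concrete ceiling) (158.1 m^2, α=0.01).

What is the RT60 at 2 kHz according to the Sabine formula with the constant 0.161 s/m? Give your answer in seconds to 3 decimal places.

Total absorption A = 177.8*0.86 + 158.1*0.06 + 158.1*0.01
  = 152.908 + 9.486 + 1.581 = 163.975 m^2 sabins.
Volume V = 14.5 × 10.9 × 3.5 = 553.175 m³.
T = 0.161 V/A = 0.161·553.175/163.975 = 0.543 s.

0.543 s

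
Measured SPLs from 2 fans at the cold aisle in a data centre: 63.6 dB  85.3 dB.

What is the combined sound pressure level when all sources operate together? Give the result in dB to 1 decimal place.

85.3 dB

Converting to relative power and adding: 10^(63.6/10) + 10^(85.3/10) = 3.411e+08.
L_total = 10·log₁₀(3.411e+08) = 85.3 dB.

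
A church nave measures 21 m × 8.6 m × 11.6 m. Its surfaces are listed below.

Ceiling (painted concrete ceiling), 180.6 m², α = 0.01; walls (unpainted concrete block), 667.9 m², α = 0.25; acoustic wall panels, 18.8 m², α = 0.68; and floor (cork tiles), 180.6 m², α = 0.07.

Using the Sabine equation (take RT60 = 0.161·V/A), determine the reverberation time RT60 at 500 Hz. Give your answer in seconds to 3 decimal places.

1.737 seconds

Total absorption A = 180.6·0.01 + 667.9·0.25 + 18.8·0.68 + 180.6·0.07
  = 1.806 + 166.975 + 12.784 + 12.642 = 194.207 m² sabins.
Volume V = 21 × 8.6 × 11.6 = 2094.96 m³.
T = 0.161 V/A = 0.161·2094.96/194.207 = 1.737 s.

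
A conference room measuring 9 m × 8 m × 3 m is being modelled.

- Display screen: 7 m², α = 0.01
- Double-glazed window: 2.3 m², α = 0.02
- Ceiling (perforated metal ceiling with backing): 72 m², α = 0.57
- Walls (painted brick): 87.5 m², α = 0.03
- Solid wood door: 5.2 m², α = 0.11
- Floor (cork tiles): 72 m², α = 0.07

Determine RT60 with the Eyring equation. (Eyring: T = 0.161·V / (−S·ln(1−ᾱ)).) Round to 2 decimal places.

0.63 s

S = Σ Sᵢ = 246.0 m².
Absorption A = 7·0.01 + 2.3·0.02 + 72·0.57 + 87.5·0.03 + 5.2·0.11 + 72·0.07 = 49.393 sabins.
ᾱ = 49.393 / 246.0 = 0.2008.
−S·ln(1−ᾱ) = −246.0 × ln(1 − 0.2008) = 55.139.
V = 9 × 8 × 3 = 216 m³.
RT60 = 0.161 × 216 / 55.139 = 0.63 s.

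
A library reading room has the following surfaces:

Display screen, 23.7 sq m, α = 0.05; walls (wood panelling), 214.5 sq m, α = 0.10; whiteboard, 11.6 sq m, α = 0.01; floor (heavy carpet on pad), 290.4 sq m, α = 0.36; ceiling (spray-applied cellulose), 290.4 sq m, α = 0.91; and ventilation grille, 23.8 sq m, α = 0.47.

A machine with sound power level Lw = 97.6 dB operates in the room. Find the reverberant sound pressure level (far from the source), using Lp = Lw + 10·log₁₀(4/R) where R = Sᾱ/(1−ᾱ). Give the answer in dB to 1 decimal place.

Σ(Sᵢαᵢ) = 23.7×0.05 + 214.5×0.10 + 11.6×0.01 + 290.4×0.36 + 290.4×0.91 + 23.8×0.47 = 402.745; total area S = 854.4 sq m.
ᾱ = 402.745/854.4 = 0.4714; R = Sᾱ/(1−ᾱ) = 402.745/(1−0.4714) = 761.909 sq m.
Lp = Lw + 10 log₁₀(4/R) = 97.6 -22.80 = 74.8 dB.

74.8 dB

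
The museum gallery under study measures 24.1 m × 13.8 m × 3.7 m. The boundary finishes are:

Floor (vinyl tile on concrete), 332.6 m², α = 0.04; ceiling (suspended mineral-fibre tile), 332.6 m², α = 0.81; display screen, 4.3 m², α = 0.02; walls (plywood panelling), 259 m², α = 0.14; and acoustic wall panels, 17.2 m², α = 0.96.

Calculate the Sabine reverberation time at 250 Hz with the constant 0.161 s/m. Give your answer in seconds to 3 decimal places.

0.590 s

Equivalent absorption area: A = 332.6×0.04 + 332.6×0.81 + 4.3×0.02 + 259×0.14 + 17.2×0.96 = 335.568 m².
V = 24.1·13.8·3.7 = 1230.546 m³.
T = 0.161 V/A = 0.161·1230.546/335.568 = 0.590 s.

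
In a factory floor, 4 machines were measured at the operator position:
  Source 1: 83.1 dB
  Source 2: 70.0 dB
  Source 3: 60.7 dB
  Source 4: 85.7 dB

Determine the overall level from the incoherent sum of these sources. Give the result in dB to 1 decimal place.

Sum in the linear (power) domain: Σ 10^(Lᵢ/10) = 10^(83.1/10) + 10^(70.0/10) + 10^(60.7/10) + 10^(85.7/10) = 5.869e+08.
L_total = 10·log₁₀(5.869e+08) = 87.7 dB.

87.7 dB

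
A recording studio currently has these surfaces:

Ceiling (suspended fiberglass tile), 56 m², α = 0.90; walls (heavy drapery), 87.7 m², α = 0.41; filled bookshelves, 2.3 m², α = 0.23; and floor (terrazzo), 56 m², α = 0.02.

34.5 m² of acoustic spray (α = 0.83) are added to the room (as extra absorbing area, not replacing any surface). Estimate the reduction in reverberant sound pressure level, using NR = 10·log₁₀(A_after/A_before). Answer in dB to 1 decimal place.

1.2 dB

Total absorption A_before = 56×0.90 + 87.7×0.41 + 2.3×0.23 + 56×0.02
  = 50.400 + 35.957 + 0.529 + 1.120 = 88.006 m² sabins.
Added absorption = 34.5 × 0.83 = 28.635 sabins.
A_after = 88.006 + 28.635 = 116.641 sabins.
NR = 10·log₁₀(116.641/88.006) = 1.2 dB.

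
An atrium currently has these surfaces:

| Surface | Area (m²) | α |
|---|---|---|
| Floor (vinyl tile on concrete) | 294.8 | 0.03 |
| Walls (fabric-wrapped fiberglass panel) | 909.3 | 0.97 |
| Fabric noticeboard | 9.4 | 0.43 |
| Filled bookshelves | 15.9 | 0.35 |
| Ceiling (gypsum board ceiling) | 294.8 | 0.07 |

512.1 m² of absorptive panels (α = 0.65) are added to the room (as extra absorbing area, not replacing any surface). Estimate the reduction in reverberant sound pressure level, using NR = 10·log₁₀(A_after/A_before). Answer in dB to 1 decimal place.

A_before = Σ Sᵢαᵢ = 294.8·0.03 + 909.3·0.97 + 9.4·0.43 + 15.9·0.35 + 294.8·0.07 = 921.108 sabins.
Treatment contributes 512.1·0.65 = 332.865 sabins.
A_after = 921.108 + 332.865 = 1253.973 sabins.
Reduction = 10 log₁₀(A_after/A_before) = 10 log₁₀(1.3614) = 1.3 dB.

1.3 dB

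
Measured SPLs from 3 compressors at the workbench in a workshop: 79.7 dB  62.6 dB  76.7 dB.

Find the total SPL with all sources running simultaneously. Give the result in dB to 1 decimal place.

81.5 dB

Sum in the linear (power) domain: Σ 10^(Lᵢ/10) = 10^(79.7/10) + 10^(62.6/10) + 10^(76.7/10) = 1.419e+08.
Combined level = 10 log₁₀(1.419e+08) = 81.5 dB.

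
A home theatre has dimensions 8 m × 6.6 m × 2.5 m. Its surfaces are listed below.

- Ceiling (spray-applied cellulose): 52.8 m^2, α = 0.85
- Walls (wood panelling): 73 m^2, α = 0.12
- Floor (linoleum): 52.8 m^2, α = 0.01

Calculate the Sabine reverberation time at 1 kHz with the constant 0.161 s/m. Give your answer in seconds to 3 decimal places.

0.392 s

Total absorption A = 52.8*0.85 + 73*0.12 + 52.8*0.01
  = 44.880 + 8.760 + 0.528 = 54.168 m^2 sabins.
Volume V = 8 × 6.6 × 2.5 = 132 m³.
Sabine: RT60 = 0.161 × 132 / 54.168 = 0.392 s.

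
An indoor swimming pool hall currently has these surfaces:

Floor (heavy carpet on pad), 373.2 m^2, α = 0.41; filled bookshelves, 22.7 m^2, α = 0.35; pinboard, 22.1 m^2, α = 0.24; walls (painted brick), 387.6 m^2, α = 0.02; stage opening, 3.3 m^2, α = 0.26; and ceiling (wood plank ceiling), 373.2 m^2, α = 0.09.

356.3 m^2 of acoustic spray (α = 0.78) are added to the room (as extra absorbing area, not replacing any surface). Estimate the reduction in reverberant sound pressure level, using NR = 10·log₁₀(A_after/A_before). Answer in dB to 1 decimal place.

3.7 dB

Total absorption A_before = 373.2·0.41 + 22.7·0.35 + 22.1·0.24 + 387.6·0.02 + 3.3·0.26 + 373.2·0.09
  = 153.012 + 7.945 + 5.304 + 7.752 + 0.858 + 33.588 = 208.459 m^2 sabins.
Added absorption = 356.3 × 0.78 = 277.914 sabins.
A_after = 208.459 + 277.914 = 486.373 sabins.
Reduction = 10 log₁₀(A_after/A_before) = 10 log₁₀(2.3332) = 3.7 dB.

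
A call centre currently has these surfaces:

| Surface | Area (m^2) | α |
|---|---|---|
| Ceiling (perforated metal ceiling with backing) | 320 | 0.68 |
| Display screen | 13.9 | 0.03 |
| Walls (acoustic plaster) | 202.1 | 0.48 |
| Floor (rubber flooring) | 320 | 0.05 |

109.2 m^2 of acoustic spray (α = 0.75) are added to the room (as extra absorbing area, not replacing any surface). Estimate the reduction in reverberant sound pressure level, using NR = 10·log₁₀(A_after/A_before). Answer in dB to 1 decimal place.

Total absorption A_before = 320*0.68 + 13.9*0.03 + 202.1*0.48 + 320*0.05
  = 217.600 + 0.417 + 97.008 + 16.000 = 331.025 m^2 sabins.
Treatment contributes 109.2·0.75 = 81.900 sabins.
New total A_after = 412.925 sabins.
NR = 10·log₁₀(412.925/331.025) = 1.0 dB.

1.0 dB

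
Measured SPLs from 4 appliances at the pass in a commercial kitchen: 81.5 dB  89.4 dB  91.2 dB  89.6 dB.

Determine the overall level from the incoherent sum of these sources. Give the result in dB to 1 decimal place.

95.1 dB

Σ 10^(Lᵢ/10) = 3.242e+09.
L_total = 10·log₁₀(3.242e+09) = 95.1 dB.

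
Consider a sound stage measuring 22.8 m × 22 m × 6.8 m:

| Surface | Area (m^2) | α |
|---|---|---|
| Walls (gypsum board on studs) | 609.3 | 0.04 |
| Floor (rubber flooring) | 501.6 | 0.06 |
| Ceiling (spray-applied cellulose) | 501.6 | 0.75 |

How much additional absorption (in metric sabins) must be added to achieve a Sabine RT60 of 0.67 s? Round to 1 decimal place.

389.0 sabins

Summing Sᵢαᵢ: 24.372 + 30.096 + 376.200 → A₁ = 430.668 sabins.
Target A₂ = 0.161·3410.88/0.67 = 819.629 sabins (V = 3410.88 m³).
ΔA = A₂ − A₁ = 819.629 − 430.668 = 389.0 sabins.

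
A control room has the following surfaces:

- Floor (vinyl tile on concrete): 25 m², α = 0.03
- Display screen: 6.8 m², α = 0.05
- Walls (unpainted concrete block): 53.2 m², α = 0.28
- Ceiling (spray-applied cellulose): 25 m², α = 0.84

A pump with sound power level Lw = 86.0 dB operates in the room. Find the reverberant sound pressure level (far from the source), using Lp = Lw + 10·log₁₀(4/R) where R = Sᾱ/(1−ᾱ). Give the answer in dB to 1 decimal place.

A = 36.986 sabins; S = 110.0 m².
ᾱ = 36.986/110.0 = 0.3362; R = Sᾱ/(1−ᾱ) = 36.986/(1−0.3362) = 55.719 m².
Lp = 86.0 + 10·log₁₀(4/55.719) = 86.0 + (-11.44) = 74.6 dB.

74.6 dB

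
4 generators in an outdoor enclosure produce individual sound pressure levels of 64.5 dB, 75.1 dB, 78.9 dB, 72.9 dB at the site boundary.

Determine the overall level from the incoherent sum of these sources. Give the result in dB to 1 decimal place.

81.2 dB

Σ 10^(Lᵢ/10) = 1.323e+08.
Back to dB: 10·log₁₀ Σ = 81.2 dB.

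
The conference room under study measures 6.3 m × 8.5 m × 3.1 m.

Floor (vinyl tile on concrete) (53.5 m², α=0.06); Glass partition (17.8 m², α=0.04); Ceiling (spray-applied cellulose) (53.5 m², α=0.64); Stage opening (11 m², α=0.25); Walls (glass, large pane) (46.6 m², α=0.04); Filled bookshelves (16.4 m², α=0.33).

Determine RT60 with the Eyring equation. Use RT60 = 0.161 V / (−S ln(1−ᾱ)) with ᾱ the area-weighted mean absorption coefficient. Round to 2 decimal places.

S = Σ Sᵢ = 198.8 m².
Σ(Sᵢαᵢ) = 53.5·0.06 + 17.8·0.04 + 53.5·0.64 + 11·0.25 + 46.6·0.04 + 16.4·0.33 = 48.188.
Mean coefficient ᾱ = A/S = 0.2424.
−S·ln(1−ᾱ) = −198.8 × ln(1 − 0.2424) = 55.187.
V = 6.3 × 8.5 × 3.1 = 166.005 m³.
T = 0.161·V/[−S·ln(1−ᾱ)] = 0.161·166.005/55.187 = 0.48 s.

0.48 s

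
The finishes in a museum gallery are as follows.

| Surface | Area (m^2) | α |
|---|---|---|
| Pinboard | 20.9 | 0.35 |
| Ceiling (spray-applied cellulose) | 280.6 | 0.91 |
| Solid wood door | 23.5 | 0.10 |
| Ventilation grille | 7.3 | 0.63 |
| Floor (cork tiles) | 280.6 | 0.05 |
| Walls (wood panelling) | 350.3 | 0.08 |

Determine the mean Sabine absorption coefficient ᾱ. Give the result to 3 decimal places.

S = Σ Sᵢ = 20.9 + 280.6 + 23.5 + 7.3 + 280.6 + 350.3 = 963.2 m^2.
Weighted sum Σ Sα = 311.664.
ᾱ = A/S = 0.324.

0.324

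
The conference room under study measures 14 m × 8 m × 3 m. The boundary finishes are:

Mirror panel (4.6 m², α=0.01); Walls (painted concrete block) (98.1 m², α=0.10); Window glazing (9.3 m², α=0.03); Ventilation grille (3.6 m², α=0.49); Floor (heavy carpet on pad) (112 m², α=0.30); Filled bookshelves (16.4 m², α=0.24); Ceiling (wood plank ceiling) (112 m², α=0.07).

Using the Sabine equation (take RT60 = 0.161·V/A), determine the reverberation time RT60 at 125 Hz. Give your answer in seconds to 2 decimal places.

A = Σ Sᵢαᵢ = 4.6*0.01 + 98.1*0.10 + 9.3*0.03 + 3.6*0.49 + 112*0.30 + 16.4*0.24 + 112*0.07 = 57.275 sabins.
Room volume: 336 m³.
Sabine: RT60 = 0.161 × 336 / 57.275 = 0.94 s.

0.94 s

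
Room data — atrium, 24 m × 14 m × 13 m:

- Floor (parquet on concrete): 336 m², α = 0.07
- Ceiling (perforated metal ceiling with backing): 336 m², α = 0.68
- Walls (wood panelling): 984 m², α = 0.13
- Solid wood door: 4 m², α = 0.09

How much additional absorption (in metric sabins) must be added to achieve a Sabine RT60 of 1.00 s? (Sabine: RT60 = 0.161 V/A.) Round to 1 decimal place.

Summing Sᵢαᵢ: 23.520 + 228.480 + 127.920 + 0.360 → A₁ = 380.280 sabins.
Target A₂ = 0.161·4368/1.00 = 703.248 sabins (V = 4368 m³).
Additional absorption ΔA = 703.248 − 380.280 = 323.0 sabins.

323.0 sabins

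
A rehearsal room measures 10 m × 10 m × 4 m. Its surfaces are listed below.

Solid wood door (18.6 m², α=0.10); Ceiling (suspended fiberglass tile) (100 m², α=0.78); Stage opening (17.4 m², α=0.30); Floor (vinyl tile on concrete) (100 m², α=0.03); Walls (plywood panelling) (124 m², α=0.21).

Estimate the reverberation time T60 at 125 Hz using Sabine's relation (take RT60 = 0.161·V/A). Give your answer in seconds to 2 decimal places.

0.56 seconds

Total absorption A = 18.6*0.10 + 100*0.78 + 17.4*0.30 + 100*0.03 + 124*0.21
  = 1.860 + 78.000 + 5.220 + 3.000 + 26.040 = 114.120 m² sabins.
Room volume: 400 m³.
Sabine: RT60 = 0.161 × 400 / 114.120 = 0.56 s.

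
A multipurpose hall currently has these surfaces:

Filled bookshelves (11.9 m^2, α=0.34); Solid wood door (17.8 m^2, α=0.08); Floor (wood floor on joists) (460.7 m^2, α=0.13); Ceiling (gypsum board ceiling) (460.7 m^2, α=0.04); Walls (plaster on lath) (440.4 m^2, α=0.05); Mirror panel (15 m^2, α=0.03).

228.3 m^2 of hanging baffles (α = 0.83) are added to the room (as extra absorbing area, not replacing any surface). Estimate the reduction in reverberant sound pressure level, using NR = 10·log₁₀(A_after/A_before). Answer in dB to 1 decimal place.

4.4 dB

A_before = Σ Sᵢαᵢ = 11.9·0.34 + 17.8·0.08 + 460.7·0.13 + 460.7·0.04 + 440.4·0.05 + 15·0.03 = 106.259 sabins.
Treatment contributes 228.3·0.83 = 189.489 sabins.
New total A_after = 295.748 sabins.
Reduction = 10 log₁₀(A_after/A_before) = 10 log₁₀(2.7833) = 4.4 dB.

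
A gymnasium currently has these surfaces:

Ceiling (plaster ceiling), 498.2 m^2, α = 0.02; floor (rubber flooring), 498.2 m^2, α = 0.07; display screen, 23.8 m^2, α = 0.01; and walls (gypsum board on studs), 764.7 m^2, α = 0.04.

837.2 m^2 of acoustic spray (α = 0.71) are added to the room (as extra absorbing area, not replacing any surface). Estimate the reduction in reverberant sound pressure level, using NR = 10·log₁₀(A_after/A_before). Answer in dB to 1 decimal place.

9.5 dB

A_before = Σ Sᵢαᵢ = 498.2*0.02 + 498.2*0.07 + 23.8*0.01 + 764.7*0.04 = 75.664 sabins.
Treatment contributes 837.2·0.71 = 594.412 sabins.
New total A_after = 670.076 sabins.
Reduction = 10 log₁₀(A_after/A_before) = 10 log₁₀(8.8559) = 9.5 dB.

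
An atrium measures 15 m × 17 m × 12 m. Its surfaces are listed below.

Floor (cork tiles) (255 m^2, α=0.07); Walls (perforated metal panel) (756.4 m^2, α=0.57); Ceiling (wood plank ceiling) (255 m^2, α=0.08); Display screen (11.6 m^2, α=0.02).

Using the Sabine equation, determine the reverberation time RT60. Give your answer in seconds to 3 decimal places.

Total absorption A = 255*0.07 + 756.4*0.57 + 255*0.08 + 11.6*0.02
  = 17.850 + 431.148 + 20.400 + 0.232 = 469.630 m^2 sabins.
Volume V = 15 × 17 × 12 = 3060 m³.
RT60 = 0.161 · V / A = 0.161 × 3060 / 469.630 = 1.049 s.

1.049 seconds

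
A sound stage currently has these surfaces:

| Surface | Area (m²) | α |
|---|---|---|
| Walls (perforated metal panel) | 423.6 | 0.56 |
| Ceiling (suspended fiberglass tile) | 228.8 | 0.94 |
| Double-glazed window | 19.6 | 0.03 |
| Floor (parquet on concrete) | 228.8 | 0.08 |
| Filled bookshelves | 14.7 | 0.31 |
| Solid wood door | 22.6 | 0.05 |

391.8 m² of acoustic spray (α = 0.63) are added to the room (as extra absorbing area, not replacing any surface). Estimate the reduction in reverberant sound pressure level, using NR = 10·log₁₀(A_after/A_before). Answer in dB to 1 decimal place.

A_before = Σ Sᵢαᵢ = 423.6×0.56 + 228.8×0.94 + 19.6×0.03 + 228.8×0.08 + 14.7×0.31 + 22.6×0.05 = 476.867 sabins.
Treatment contributes 391.8·0.63 = 246.834 sabins.
A_after = 476.867 + 246.834 = 723.701 sabins.
NR = 10·log₁₀(723.701/476.867) = 1.8 dB.

1.8 dB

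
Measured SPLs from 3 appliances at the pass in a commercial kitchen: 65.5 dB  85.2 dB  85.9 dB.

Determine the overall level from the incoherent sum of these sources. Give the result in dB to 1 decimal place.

Sum in the linear (power) domain: Σ 10^(Lᵢ/10) = 10^(65.5/10) + 10^(85.2/10) + 10^(85.9/10) = 7.237e+08.
Combined level = 10 log₁₀(7.237e+08) = 88.6 dB.

88.6 dB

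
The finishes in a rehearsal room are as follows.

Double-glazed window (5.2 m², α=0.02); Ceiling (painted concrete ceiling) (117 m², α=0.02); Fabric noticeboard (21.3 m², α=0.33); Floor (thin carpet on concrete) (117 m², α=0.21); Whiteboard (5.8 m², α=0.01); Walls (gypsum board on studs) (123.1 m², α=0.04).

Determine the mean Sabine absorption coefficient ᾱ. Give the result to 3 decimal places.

Total surface area S = 389.4 m².
Weighted sum Σ Sα = 39.025.
ᾱ = 39.025 / 389.4 = 0.100.

0.100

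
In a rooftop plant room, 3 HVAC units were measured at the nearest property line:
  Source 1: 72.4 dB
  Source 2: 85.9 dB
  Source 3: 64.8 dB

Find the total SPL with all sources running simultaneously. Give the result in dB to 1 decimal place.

Converting to relative power and adding: 10^(72.4/10) + 10^(85.9/10) + 10^(64.8/10) = 4.094e+08.
Combined level = 10 log₁₀(4.094e+08) = 86.1 dB.

86.1 dB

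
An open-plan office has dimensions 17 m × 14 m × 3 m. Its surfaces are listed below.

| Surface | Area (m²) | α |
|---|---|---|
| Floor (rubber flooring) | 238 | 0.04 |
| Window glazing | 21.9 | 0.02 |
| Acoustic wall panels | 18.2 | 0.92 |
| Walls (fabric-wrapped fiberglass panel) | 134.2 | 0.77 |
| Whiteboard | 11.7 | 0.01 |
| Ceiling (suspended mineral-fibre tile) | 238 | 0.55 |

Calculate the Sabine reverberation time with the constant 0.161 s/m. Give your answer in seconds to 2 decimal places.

0.44 s

Summing Sᵢαᵢ: 9.520 + 0.438 + 16.744 + 103.334 + 0.117 + 130.900 → A = 261.053 sabins.
Volume V = 17 × 14 × 3 = 714 m³.
T = 0.161 V/A = 0.161·714/261.053 = 0.44 s.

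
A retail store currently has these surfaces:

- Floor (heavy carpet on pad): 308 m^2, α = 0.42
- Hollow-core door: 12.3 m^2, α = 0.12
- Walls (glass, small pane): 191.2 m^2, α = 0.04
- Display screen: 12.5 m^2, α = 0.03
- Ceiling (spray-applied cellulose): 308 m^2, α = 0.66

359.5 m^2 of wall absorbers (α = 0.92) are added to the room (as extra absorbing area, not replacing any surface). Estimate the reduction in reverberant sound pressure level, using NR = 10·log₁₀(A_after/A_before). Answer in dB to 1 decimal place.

Total absorption A_before = 308*0.42 + 12.3*0.12 + 191.2*0.04 + 12.5*0.03 + 308*0.66
  = 129.360 + 1.476 + 7.648 + 0.375 + 203.280 = 342.139 m^2 sabins.
Treatment contributes 359.5·0.92 = 330.740 sabins.
New total A_after = 672.879 sabins.
Reduction = 10 log₁₀(A_after/A_before) = 10 log₁₀(1.9667) = 2.9 dB.

2.9 dB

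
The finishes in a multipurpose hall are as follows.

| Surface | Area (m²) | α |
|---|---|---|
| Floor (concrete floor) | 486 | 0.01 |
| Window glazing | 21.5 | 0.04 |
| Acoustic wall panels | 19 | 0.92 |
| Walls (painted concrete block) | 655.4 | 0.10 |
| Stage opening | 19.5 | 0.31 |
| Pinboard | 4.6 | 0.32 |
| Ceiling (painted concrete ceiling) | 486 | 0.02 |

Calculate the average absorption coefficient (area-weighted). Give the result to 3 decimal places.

0.063

Total surface area S = 1692.0 m².
A = 486·0.01 + 21.5·0.04 + 19·0.92 + 655.4·0.10 + 19.5·0.31 + 4.6·0.32 + 486·0.02 = 105.977 sabins.
ᾱ = A/S = 0.063.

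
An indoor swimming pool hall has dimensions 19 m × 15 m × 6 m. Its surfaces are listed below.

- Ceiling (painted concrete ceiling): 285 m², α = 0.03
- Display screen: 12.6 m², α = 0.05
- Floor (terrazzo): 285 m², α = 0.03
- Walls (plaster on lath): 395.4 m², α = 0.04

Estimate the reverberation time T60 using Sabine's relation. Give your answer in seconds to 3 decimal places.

8.207 sec

Total absorption A = 285×0.03 + 12.6×0.05 + 285×0.03 + 395.4×0.04
  = 8.550 + 0.630 + 8.550 + 15.816 = 33.546 m² sabins.
V = 19·15·6 = 1710 m³.
Sabine: RT60 = 0.161 × 1710 / 33.546 = 8.207 s.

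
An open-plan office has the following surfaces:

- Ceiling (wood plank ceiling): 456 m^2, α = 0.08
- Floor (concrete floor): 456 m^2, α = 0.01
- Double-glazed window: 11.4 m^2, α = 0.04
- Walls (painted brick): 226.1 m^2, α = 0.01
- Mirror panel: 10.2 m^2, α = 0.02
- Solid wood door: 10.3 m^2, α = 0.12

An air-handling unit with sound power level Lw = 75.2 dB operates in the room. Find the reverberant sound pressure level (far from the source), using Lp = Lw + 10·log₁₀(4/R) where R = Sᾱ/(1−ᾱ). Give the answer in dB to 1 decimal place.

64.5 dB

Σ(Sᵢαᵢ) = 456×0.08 + 456×0.01 + 11.4×0.04 + 226.1×0.01 + 10.2×0.02 + 10.3×0.12 = 45.197; total area S = 1170.0 m^2.
ᾱ = 45.197/1170.0 = 0.0386; R = Sᾱ/(1−ᾱ) = 45.197/(1−0.0386) = 47.012 m^2.
Lp = 75.2 + 10·log₁₀(4/47.012) = 75.2 + (-10.70) = 64.5 dB.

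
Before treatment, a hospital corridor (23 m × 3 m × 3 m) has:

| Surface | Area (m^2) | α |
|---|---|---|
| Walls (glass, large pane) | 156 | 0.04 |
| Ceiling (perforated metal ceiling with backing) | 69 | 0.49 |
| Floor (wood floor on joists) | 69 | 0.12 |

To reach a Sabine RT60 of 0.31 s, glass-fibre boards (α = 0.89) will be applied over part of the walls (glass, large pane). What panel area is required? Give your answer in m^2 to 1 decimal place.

69.6

Equivalent absorption area: A₁ = 156×0.04 + 69×0.49 + 69×0.12 = 48.330 m^2.
Required A₂ = 0.161·207/0.31 = 107.506 sabins.
ΔA needed = 107.506 − 48.330 = 59.176 sabins.
Net gain per m^2: Δα = 0.89 − 0.04 = 0.85.
Area = ΔA/Δα = 59.176/0.85 = 69.6 m^2.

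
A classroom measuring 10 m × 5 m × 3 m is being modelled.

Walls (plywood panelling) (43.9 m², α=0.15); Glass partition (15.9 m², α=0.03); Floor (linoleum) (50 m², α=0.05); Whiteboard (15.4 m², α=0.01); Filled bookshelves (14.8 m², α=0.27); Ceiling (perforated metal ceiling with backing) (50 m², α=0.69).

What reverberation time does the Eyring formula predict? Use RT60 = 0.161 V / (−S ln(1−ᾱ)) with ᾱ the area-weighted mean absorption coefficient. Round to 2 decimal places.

0.43 seconds

S = Σ Sᵢ = 190.0 m².
Absorption A = 43.9×0.15 + 15.9×0.03 + 50×0.05 + 15.4×0.01 + 14.8×0.27 + 50×0.69 = 48.212 sabins.
ᾱ = 48.212 / 190.0 = 0.2537.
Eyring denominator: −S ln(1−ᾱ) = 55.599.
V = 10 × 5 × 3 = 150 m³.
T = 0.161·V/[−S·ln(1−ᾱ)] = 0.161·150/55.599 = 0.43 s.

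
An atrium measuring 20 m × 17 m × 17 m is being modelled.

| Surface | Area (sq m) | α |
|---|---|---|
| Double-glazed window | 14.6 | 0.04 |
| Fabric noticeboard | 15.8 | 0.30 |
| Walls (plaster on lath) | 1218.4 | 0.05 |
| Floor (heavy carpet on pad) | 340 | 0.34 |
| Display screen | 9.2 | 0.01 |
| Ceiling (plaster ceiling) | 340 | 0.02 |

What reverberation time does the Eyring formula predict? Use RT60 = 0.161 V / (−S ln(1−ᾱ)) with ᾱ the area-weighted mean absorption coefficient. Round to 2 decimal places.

4.69 s

Total surface area S = 14.6 + 15.8 + 1218.4 + 340 + 9.2 + 340 = 1938.0 sq m.
Σ(Sᵢαᵢ) = 14.6×0.04 + 15.8×0.30 + 1218.4×0.05 + 340×0.34 + 9.2×0.01 + 340×0.02 = 188.736.
ᾱ = 188.736 / 1938.0 = 0.0974.
−S·ln(1−ᾱ) = −1938.0 × ln(1 − 0.0974) = 198.598.
V = 20 × 17 × 17 = 5780 m³.
T = 0.161·V/[−S·ln(1−ᾱ)] = 0.161·5780/198.598 = 4.69 s.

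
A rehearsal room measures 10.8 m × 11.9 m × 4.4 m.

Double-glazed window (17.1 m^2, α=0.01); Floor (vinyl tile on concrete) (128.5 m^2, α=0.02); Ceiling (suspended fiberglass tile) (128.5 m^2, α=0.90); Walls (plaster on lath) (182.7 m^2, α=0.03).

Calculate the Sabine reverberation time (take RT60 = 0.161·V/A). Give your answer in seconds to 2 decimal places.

0.73 s

A = Σ Sᵢαᵢ = 17.1·0.01 + 128.5·0.02 + 128.5·0.90 + 182.7·0.03 = 123.872 sabins.
Room volume: 565.488 m³.
RT60 = 0.161 · V / A = 0.161 × 565.488 / 123.872 = 0.73 s.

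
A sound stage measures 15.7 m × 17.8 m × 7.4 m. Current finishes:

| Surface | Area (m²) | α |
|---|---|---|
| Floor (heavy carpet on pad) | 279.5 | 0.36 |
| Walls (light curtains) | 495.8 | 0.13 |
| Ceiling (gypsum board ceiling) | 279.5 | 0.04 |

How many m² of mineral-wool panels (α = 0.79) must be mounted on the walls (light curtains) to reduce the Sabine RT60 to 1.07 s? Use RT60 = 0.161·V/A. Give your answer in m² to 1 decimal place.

Equivalent absorption area: A₁ = 279.5×0.36 + 495.8×0.13 + 279.5×0.04 = 176.254 m².
Required A₂ = 0.161·2068.004/1.07 = 311.167 sabins.
Absorption to add: 311.167 − 176.254 = 134.913 sabins.
Net gain per m²: Δα = 0.79 − 0.13 = 0.66.
Area = ΔA/Δα = 134.913/0.66 = 204.4 m².

204.4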